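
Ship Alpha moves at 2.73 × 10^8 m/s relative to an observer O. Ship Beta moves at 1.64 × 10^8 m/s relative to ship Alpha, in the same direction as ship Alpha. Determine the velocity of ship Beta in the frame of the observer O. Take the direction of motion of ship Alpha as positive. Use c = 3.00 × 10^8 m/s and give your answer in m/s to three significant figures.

In units of c (dividing by 3.00 × 10^8 m/s): v = 0.910, u' = 0.547.
u = (u' + v)/(1 + u'v/c²):
u = (0.547 + 0.910) / (1 + 0.547·0.910) = 1.4567/1.4975 = 0.9728
(Galilean addition would give +1.457c, exceeding c.)
Converting back: u = 0.9728 × 3.00 × 10^8 m/s.

2.92 × 10^8 m/s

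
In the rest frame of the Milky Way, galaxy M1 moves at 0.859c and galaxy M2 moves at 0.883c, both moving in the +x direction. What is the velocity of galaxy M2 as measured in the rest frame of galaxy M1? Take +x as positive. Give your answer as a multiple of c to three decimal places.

β_A = 0.859, β_B = 0.883.
Transform to A's frame with the inverse velocity-addition law: u' = (u − v)/(1 − uv/c²), taking u = β_B and v = β_A.
u' = (0.883 − 0.859) / (1 − (0.859)(0.883)) = 0.0240/0.2415 = 0.0994.

+0.099c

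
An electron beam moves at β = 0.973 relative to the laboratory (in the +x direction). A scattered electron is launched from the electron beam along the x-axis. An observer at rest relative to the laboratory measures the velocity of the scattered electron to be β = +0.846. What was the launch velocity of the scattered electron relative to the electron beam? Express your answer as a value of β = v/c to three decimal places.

β = -0.718

Invert the composition law: u' = (u − v)/(1 − uv/c²).
u' = (0.846 − 0.973) / (1 − (0.846)(0.973)) = -0.1270/0.1768 = -0.7182.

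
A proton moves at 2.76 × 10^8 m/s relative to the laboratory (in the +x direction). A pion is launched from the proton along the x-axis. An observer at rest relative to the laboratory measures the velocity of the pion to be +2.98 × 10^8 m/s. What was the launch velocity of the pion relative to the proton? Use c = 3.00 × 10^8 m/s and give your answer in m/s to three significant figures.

v = 0.920c, u = 0.993c.
Invert the composition law: u' = (u − v)/(1 − uv/c²).
u' = (0.993 − 0.920) / (1 − (0.993)(0.920)) = 0.0733/0.0861 = 0.8514.
u' = 0.8514 × 3.00 × 10^8 m/s.

+2.55 × 10^8 m/s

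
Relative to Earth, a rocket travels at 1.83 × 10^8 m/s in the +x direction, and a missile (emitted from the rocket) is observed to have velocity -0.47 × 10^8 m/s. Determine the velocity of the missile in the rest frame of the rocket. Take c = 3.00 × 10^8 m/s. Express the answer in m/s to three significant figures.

-2.10 × 10^8 m/s

v = 0.610c, u = -0.157c.
Invert the composition law: u' = (u − v)/(1 − uv/c²).
u' = (-0.157 − 0.610) / (1 − (-0.157)(0.610)) = -0.7667/1.0956 = -0.6998.
u' = -0.6998 × 3.00 × 10^8 m/s.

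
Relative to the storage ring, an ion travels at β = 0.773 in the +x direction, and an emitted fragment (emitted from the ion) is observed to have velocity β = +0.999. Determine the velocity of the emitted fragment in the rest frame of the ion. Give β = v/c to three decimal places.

Invert the composition law: u' = (u − v)/(1 − uv/c²).
u' = (0.999 − 0.773) / (1 − (0.999)(0.773)) = 0.2260/0.2278 = 0.9922.

β = +0.992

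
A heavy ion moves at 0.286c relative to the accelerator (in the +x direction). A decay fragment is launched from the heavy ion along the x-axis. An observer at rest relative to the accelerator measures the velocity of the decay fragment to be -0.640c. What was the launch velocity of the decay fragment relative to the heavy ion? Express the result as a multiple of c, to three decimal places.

-0.783c

Invert the composition law: u' = (u − v)/(1 − uv/c²).
u' = (-0.640 − 0.286) / (1 − (-0.640)(0.286)) = -0.9260/1.1830 = -0.7827.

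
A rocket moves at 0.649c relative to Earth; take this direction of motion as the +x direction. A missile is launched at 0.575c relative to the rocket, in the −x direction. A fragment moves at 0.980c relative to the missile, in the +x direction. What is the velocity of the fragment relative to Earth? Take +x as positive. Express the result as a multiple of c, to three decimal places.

+0.984c

Apply u = (u' + v)/(1 + u'v/c²) successively, working outward toward Earth.
Start: velocity of the rocket relative to Earth = 0.6490c.
Compose with the missile (u' = -0.575 in the rocket frame): u_1 = (-0.575 + 0.649) / (1 + (-0.575)·0.649) = 0.0740/0.6268 = 0.1181.
Compose with the fragment (u' = 0.980 in the missile frame): u_2 = (0.980 + 0.118) / (1 + 0.980·0.118) = 1.0981/1.1157 = 0.9842.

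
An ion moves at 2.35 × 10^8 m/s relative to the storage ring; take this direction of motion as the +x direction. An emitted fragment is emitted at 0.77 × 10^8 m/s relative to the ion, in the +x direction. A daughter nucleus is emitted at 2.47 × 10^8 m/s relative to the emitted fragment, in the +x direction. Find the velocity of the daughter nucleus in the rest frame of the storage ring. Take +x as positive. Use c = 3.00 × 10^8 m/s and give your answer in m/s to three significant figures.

2.96 × 10^8 m/s

Apply u = (u' + v)/(1 + u'v/c²) successively, working outward toward the storage ring.
(Dividing each given speed by c = 3.00 × 10^8 m/s to work in units of c.)
Start: velocity of the ion relative to the storage ring = 0.7833c.
Compose with the emitted fragment (u' = 0.257 in the ion frame): u_1 = (0.257 + 0.783) / (1 + 0.257·0.783) = 1.0400/1.2011 = 0.8659.
Compose with the daughter nucleus (u' = 0.823 in the emitted fragment frame): u_2 = (0.823 + 0.866) / (1 + 0.823·0.866) = 1.6892/1.7129 = 0.9862.
So u = 0.9862 × 3.00 × 10^8 m/s.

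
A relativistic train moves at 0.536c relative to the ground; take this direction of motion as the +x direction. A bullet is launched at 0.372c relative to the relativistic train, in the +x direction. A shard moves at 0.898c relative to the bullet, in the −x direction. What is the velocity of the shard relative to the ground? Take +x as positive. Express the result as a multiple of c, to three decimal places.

Apply u = (u' + v)/(1 + u'v/c²) successively, working outward toward the ground.
Start: velocity of the relativistic train relative to the ground = 0.5360c.
Compose with the bullet (u' = 0.372 in the relativistic train frame): u_1 = (0.372 + 0.536) / (1 + 0.372·0.536) = 0.9080/1.1994 = 0.7571.
Compose with the shard (u' = -0.898 in the bullet frame): u_2 = (-0.898 + 0.757) / (1 + (-0.898)·0.757) = -0.1409/0.3202 = -0.4402.

-0.440c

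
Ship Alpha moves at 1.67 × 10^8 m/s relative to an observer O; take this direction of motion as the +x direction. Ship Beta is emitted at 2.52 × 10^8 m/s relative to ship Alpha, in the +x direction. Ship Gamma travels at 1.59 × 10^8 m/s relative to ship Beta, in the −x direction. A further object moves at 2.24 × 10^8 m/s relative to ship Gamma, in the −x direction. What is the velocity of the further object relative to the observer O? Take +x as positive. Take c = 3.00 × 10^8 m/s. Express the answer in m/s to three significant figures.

Apply u = (u' + v)/(1 + u'v/c²) successively, working outward toward the observer O.
(Dividing each given speed by c = 3.00 × 10^8 m/s to work in units of c.)
Start: velocity of ship Alpha relative to the observer O = 0.5567c.
Compose with ship Beta (u' = 0.840 in ship Alpha frame): u_1 = (0.840 + 0.557) / (1 + 0.840·0.557) = 1.3967/1.4676 = 0.9517.
Compose with ship Gamma (u' = -0.530 in ship Beta frame): u_2 = (-0.530 + 0.952) / (1 + (-0.530)·0.952) = 0.4217/0.4956 = 0.8508.
Compose with the further object (u' = -0.747 in ship Gamma frame): u_3 = (-0.747 + 0.851) / (1 + (-0.747)·0.851) = 0.1041/0.3647 = 0.2855.
So u = 0.2855 × 3.00 × 10^8 m/s.

+8.56 × 10^7 m/s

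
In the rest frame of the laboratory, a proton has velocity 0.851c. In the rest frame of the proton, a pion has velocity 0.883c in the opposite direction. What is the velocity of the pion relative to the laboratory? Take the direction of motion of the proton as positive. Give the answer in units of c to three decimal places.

-0.129c

With v = 0.851 and u' = -0.883 (in units of c),
u = (u' + v)/(1 + u'v/c²):
u = (-0.883 + 0.851) / (1 + (-0.883)·0.851) = -0.0320/0.2486 = -0.1287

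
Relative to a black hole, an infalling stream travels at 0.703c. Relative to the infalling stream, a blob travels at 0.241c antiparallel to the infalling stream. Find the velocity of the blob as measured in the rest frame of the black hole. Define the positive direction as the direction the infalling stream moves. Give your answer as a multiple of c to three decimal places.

With v = 0.703 and u' = -0.241 (in units of c),
u = (u' + v)/(1 + u'v/c²):
u = (-0.241 + 0.703) / (1 + (-0.241)·0.703) = 0.4620/0.8306 = 0.5562
(Galilean addition would give +0.462c.)

+0.556c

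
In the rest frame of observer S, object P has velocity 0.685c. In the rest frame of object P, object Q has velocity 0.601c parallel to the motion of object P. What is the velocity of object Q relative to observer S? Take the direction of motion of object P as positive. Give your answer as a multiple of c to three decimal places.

With v = 0.685 and u' = 0.601 (in units of c),
u = (u' + v)/(1 + u'v/c²):
u = (0.601 + 0.685) / (1 + 0.601·0.685) = 1.2860/1.4117 = 0.9110
(Galilean addition would give +1.286c, exceeding c.)

0.911c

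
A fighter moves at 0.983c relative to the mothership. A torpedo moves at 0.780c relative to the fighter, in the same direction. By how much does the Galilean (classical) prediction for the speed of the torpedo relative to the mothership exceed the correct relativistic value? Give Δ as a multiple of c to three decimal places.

Δ = 0.765c

Galilean: u_cl = 0.780 + 0.983 = 1.7630.
Relativistic: u_rel = (0.780 + 0.983) / (1 + 0.780·0.983) = 1.7630/1.7667 = 0.9979.
Δ = 1.7630 − 0.9979 = 0.7651.
(The classical prediction exceeds c; the relativistic result does not.)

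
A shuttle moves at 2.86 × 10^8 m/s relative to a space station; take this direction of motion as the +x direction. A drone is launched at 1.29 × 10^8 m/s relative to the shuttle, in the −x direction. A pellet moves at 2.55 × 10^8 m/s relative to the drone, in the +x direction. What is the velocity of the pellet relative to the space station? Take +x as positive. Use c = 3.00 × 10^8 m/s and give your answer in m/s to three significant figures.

Apply u = (u' + v)/(1 + u'v/c²) successively, working outward toward the space station.
(Dividing each given speed by c = 3.00 × 10^8 m/s to work in units of c.)
Start: velocity of the shuttle relative to the space station = 0.9533c.
Compose with the drone (u' = -0.430 in the shuttle frame): u_1 = (-0.430 + 0.953) / (1 + (-0.430)·0.953) = 0.5233/0.5901 = 0.8869.
Compose with the pellet (u' = 0.850 in the drone frame): u_2 = (0.850 + 0.887) / (1 + 0.850·0.887) = 1.7369/1.7539 = 0.9903.
So u = 0.9903 × 3.00 × 10^8 m/s.

+2.97 × 10^8 m/s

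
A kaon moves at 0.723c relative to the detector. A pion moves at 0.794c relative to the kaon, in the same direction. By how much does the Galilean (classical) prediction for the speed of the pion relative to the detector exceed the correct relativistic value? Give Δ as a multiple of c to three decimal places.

Galilean: u_cl = 0.794 + 0.723 = 1.5170.
Relativistic: u_rel = (0.794 + 0.723) / (1 + 0.794·0.723) = 1.5170/1.5741 = 0.9637.
Δ = 1.5170 − 0.9637 = 0.5533.
(The classical prediction exceeds c; the relativistic result does not.)

Δ = 0.553c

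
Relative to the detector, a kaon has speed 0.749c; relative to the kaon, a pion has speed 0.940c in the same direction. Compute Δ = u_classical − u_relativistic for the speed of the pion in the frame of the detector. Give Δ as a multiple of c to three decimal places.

Galilean: u_cl = 0.940 + 0.749 = 1.6890.
Relativistic: u_rel = (0.940 + 0.749) / (1 + 0.940·0.749) = 1.6890/1.7041 = 0.9912.
Δ = 1.6890 − 0.9912 = 0.6978.
(The classical prediction exceeds c; the relativistic result does not.)

Δ = 0.698c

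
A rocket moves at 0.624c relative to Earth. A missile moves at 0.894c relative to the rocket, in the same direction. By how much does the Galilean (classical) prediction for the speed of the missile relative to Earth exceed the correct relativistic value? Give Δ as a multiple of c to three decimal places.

Δ = 0.544c

Galilean: u_cl = 0.894 + 0.624 = 1.5180.
Relativistic: u_rel = (0.894 + 0.624) / (1 + 0.894·0.624) = 1.5180/1.5579 = 0.9744.
Δ = 1.5180 − 0.9744 = 0.5436.
(The classical prediction exceeds c; the relativistic result does not.)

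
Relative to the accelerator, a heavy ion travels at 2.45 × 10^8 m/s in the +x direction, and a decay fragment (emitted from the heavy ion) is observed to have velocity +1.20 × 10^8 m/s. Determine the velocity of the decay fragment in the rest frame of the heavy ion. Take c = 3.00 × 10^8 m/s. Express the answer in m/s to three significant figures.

-1.86 × 10^8 m/s

v = 0.817c, u = 0.400c.
Invert the composition law: u' = (u − v)/(1 − uv/c²).
u' = (0.400 − 0.817) / (1 − (0.400)(0.817)) = -0.4167/0.6733 = -0.6188.
u' = -0.6188 × 3.00 × 10^8 m/s.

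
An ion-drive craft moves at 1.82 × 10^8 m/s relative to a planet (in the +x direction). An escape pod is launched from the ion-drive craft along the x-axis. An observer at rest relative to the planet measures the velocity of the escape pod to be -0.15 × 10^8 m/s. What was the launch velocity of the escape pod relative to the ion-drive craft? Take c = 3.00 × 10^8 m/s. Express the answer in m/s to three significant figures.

-1.91 × 10^8 m/s

v = 0.607c, u = -0.050c.
Invert the composition law: u' = (u − v)/(1 − uv/c²).
u' = (-0.050 − 0.607) / (1 − (-0.050)(0.607)) = -0.6567/1.0303 = -0.6373.
u' = -0.6373 × 3.00 × 10^8 m/s.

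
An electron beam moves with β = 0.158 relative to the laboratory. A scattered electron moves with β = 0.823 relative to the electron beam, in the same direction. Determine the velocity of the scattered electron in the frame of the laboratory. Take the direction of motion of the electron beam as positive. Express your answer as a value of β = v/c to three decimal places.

With v = 0.158 and u' = 0.823 (in units of c),
u = (u' + v)/(1 + u'v/c²):
u = (0.823 + 0.158) / (1 + 0.823·0.158) = 0.9810/1.1300 = 0.8681

β = 0.868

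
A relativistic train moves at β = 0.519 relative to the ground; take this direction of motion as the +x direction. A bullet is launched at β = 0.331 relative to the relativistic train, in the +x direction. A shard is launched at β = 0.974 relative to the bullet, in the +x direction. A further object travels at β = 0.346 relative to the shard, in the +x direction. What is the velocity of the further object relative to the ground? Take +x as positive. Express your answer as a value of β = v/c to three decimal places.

β = 0.998

Apply u = (u' + v)/(1 + u'v/c²) successively, working outward toward the ground.
Start: velocity of the relativistic train relative to the ground = 0.5190c.
Compose with the bullet (u' = 0.331 in the relativistic train frame): u_1 = (0.331 + 0.519) / (1 + 0.331·0.519) = 0.8500/1.1718 = 0.7254.
Compose with the shard (u' = 0.974 in the bullet frame): u_2 = (0.974 + 0.725) / (1 + 0.974·0.725) = 1.6994/1.7065 = 0.9958.
Compose with the further object (u' = 0.346 in the shard frame): u_3 = (0.346 + 0.996) / (1 + 0.346·0.996) = 1.3418/1.3446 = 0.9980.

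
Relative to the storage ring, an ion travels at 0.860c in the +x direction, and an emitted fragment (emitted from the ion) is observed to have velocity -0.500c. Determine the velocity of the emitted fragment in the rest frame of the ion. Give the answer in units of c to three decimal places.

Invert the composition law: u' = (u − v)/(1 − uv/c²).
u' = (-0.500 − 0.860) / (1 − (-0.500)(0.860)) = -1.3600/1.4300 = -0.9510.

-0.951c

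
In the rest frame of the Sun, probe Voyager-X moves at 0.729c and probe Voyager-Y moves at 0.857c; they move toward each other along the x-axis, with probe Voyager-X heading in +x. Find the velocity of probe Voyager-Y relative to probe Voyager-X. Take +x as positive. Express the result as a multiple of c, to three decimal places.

β_A = 0.729, β_B = -0.857.
Transform to A's frame with the inverse velocity-addition law: u' = (u − v)/(1 − uv/c²), taking u = β_B and v = β_A.
u' = (-0.857 − 0.729) / (1 − (0.729)(-0.857)) = -1.5860/1.6248 = -0.9761.

-0.976c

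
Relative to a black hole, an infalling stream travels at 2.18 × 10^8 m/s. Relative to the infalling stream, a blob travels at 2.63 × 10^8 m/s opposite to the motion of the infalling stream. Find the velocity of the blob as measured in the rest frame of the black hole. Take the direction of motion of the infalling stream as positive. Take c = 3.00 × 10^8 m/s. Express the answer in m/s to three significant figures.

In units of c (dividing by 3.00 × 10^8 m/s): v = 0.727, u' = -0.877.
u = (u' + v)/(1 + u'v/c²):
u = (-0.877 + 0.727) / (1 + (-0.877)·0.727) = -0.1500/0.3630 = -0.4133
(Galilean addition would give -0.150c.)
Converting back: u = -0.4133 × 3.00 × 10^8 m/s.

-1.24 × 10^8 m/s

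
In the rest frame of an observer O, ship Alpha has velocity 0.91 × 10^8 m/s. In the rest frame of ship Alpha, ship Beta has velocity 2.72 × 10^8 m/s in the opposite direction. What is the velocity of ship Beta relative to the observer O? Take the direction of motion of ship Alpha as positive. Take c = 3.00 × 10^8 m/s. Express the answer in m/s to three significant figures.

-2.50 × 10^8 m/s

In units of c (dividing by 3.00 × 10^8 m/s): v = 0.303, u' = -0.907.
u = (u' + v)/(1 + u'v/c²):
u = (-0.907 + 0.303) / (1 + (-0.907)·0.303) = -0.6033/0.7250 = -0.8322
(Galilean addition would give -0.603c.)
Converting back: u = -0.8322 × 3.00 × 10^8 m/s.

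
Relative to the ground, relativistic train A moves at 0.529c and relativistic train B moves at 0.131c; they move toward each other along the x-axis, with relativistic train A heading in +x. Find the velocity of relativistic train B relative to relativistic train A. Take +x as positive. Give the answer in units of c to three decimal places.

-0.617c

β_A = 0.529, β_B = -0.131.
Transform to A's frame with the inverse velocity-addition law: u' = (u − v)/(1 − uv/c²), taking u = β_B and v = β_A.
u' = (-0.131 − 0.529) / (1 − (0.529)(-0.131)) = -0.6600/1.0693 = -0.6172.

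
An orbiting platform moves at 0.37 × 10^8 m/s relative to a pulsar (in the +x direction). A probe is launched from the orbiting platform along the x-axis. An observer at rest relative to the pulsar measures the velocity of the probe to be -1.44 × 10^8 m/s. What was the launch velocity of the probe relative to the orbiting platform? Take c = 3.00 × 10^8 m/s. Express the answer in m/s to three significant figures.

v = 0.123c, u = -0.480c.
Invert the composition law: u' = (u − v)/(1 − uv/c²).
u' = (-0.480 − 0.123) / (1 − (-0.480)(0.123)) = -0.6033/1.0592 = -0.5696.
u' = -0.5696 × 3.00 × 10^8 m/s.

-1.71 × 10^8 m/s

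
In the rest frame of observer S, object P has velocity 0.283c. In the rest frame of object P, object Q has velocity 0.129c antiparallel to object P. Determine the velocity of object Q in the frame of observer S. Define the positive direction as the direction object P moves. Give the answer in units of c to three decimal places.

With v = 0.283 and u' = -0.129 (in units of c),
u = (u' + v)/(1 + u'v/c²):
u = (-0.129 + 0.283) / (1 + (-0.129)·0.283) = 0.1540/0.9635 = 0.1598

+0.160c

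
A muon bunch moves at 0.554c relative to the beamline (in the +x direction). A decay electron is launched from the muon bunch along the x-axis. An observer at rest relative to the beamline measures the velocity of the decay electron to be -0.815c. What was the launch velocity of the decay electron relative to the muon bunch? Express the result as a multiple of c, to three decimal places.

-0.943c

Invert the composition law: u' = (u − v)/(1 − uv/c²).
u' = (-0.815 − 0.554) / (1 − (-0.815)(0.554)) = -1.3690/1.4515 = -0.9432.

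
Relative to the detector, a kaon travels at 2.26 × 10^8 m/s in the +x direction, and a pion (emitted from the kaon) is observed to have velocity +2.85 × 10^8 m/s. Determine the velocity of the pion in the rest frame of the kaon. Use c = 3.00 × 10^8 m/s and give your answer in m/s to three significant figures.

+2.08 × 10^8 m/s

v = 0.753c, u = 0.950c.
Invert the composition law: u' = (u − v)/(1 − uv/c²).
u' = (0.950 − 0.753) / (1 − (0.950)(0.753)) = 0.1967/0.2843 = 0.6917.
u' = 0.6917 × 3.00 × 10^8 m/s.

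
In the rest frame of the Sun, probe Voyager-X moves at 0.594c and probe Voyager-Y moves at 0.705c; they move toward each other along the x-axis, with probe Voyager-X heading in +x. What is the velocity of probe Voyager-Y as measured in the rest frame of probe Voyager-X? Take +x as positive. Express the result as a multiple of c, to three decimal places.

β_A = 0.594, β_B = -0.705.
Transform to A's frame with the inverse velocity-addition law: u' = (u − v)/(1 − uv/c²), taking u = β_B and v = β_A.
u' = (-0.705 − 0.594) / (1 − (0.594)(-0.705)) = -1.2990/1.4188 = -0.9156.

-0.916c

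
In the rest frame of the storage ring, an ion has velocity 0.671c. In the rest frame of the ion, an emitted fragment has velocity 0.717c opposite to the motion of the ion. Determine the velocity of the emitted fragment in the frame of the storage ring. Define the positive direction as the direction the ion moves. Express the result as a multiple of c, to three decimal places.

-0.089c

With v = 0.671 and u' = -0.717 (in units of c),
u = (u' + v)/(1 + u'v/c²):
u = (-0.717 + 0.671) / (1 + (-0.717)·0.671) = -0.0460/0.5189 = -0.0887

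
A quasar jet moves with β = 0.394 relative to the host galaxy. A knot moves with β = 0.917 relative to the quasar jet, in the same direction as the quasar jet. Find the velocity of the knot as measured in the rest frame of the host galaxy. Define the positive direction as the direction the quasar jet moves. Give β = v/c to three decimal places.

With v = 0.394 and u' = 0.917 (in units of c),
u = (u' + v)/(1 + u'v/c²):
u = (0.917 + 0.394) / (1 + 0.917·0.394) = 1.3110/1.3613 = 0.9631

β = 0.963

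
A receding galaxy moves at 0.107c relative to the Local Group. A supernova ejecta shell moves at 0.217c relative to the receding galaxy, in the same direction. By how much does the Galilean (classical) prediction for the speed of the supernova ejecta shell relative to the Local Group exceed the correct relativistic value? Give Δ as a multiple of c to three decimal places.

Galilean: u_cl = 0.217 + 0.107 = 0.3240.
Relativistic: u_rel = (0.217 + 0.107) / (1 + 0.217·0.107) = 0.3240/1.0232 = 0.3166.
Δ = 0.3240 − 0.3166 = 0.0074.

Δ = 0.007c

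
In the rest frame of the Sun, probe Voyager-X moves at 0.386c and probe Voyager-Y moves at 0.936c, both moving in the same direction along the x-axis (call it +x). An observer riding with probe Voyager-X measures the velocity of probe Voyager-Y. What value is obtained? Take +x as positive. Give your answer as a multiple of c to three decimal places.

β_A = 0.386, β_B = 0.936.
Transform to A's frame with the inverse velocity-addition law: u' = (u − v)/(1 − uv/c²), taking u = β_B and v = β_A.
u' = (0.936 − 0.386) / (1 − (0.386)(0.936)) = 0.5500/0.6387 = 0.8611.

+0.861c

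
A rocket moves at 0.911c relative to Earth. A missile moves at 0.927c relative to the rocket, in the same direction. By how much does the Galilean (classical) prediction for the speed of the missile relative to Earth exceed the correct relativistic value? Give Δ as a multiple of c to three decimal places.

Δ = 0.842c

Galilean: u_cl = 0.927 + 0.911 = 1.8380.
Relativistic: u_rel = (0.927 + 0.911) / (1 + 0.927·0.911) = 1.8380/1.8445 = 0.9965.
Δ = 1.8380 − 0.9965 = 0.8415.
(The classical prediction exceeds c; the relativistic result does not.)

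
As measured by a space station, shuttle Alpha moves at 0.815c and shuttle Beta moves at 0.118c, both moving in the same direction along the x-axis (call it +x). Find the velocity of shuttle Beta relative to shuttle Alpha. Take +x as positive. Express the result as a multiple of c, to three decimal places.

-0.771c

β_A = 0.815, β_B = 0.118.
Transform to A's frame with the inverse velocity-addition law: u' = (u − v)/(1 − uv/c²), taking u = β_B and v = β_A.
u' = (0.118 − 0.815) / (1 − (0.815)(0.118)) = -0.6970/0.9038 = -0.7712.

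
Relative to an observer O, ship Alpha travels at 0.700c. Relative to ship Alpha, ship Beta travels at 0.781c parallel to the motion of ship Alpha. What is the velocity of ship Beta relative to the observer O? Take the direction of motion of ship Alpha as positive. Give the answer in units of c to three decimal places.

With v = 0.700 and u' = 0.781 (in units of c),
u = (u' + v)/(1 + u'v/c²):
u = (0.781 + 0.700) / (1 + 0.781·0.700) = 1.4810/1.5467 = 0.9575

0.958c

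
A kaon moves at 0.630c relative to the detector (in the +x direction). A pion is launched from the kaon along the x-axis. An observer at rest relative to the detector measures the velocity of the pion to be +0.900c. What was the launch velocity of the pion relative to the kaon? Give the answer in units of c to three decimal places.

Invert the composition law: u' = (u − v)/(1 − uv/c²).
u' = (0.900 − 0.630) / (1 − (0.900)(0.630)) = 0.2700/0.4330 = 0.6236.

+0.624c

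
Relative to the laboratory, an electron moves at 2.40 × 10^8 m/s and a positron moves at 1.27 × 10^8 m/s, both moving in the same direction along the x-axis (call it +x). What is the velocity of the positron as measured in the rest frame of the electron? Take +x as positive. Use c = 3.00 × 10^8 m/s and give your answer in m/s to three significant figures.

-1.71 × 10^8 m/s

β_A = 0.800, β_B = 0.423 (dividing each by c = 3.00 × 10^8 m/s).
Transform to A's frame with the inverse velocity-addition law: u' = (u − v)/(1 − uv/c²), taking u = β_B and v = β_A.
u' = (0.423 − 0.800) / (1 − (0.800)(0.423)) = -0.3767/0.6613 = -0.5696.
u' = -0.5696 × 3.00 × 10^8 m/s.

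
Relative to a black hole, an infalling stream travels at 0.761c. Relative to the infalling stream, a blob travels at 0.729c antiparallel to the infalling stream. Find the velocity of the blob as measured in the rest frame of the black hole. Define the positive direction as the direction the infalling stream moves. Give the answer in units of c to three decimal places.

+0.072c

With v = 0.761 and u' = -0.729 (in units of c),
u = (u' + v)/(1 + u'v/c²):
u = (-0.729 + 0.761) / (1 + (-0.729)·0.761) = 0.0320/0.4452 = 0.0719
(Galilean addition would give +0.032c.)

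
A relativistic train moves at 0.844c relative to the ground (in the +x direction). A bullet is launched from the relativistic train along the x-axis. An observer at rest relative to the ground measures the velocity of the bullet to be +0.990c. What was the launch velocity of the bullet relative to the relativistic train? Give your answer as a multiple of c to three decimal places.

+0.888c

Invert the composition law: u' = (u − v)/(1 − uv/c²).
u' = (0.990 − 0.844) / (1 − (0.990)(0.844)) = 0.1460/0.1644 = 0.8879.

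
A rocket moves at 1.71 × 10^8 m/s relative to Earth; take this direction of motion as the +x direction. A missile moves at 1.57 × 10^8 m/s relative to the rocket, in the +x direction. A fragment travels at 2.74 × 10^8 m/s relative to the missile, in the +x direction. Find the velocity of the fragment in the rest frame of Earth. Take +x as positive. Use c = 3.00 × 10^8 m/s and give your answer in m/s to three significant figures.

Apply u = (u' + v)/(1 + u'v/c²) successively, working outward toward Earth.
(Dividing each given speed by c = 3.00 × 10^8 m/s to work in units of c.)
Start: velocity of the rocket relative to Earth = 0.5700c.
Compose with the missile (u' = 0.523 in the rocket frame): u_1 = (0.523 + 0.570) / (1 + 0.523·0.570) = 1.0933/1.2983 = 0.8421.
Compose with the fragment (u' = 0.913 in the missile frame): u_2 = (0.913 + 0.842) / (1 + 0.913·0.842) = 1.7555/1.7691 = 0.9923.
So u = 0.9923 × 3.00 × 10^8 m/s.

2.98 × 10^8 m/s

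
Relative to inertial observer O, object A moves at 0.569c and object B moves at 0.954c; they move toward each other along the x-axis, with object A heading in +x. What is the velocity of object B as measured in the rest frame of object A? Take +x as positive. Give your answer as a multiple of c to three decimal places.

-0.987c

β_A = 0.569, β_B = -0.954.
Transform to A's frame with the inverse velocity-addition law: u' = (u − v)/(1 − uv/c²), taking u = β_B and v = β_A.
u' = (-0.954 − 0.569) / (1 − (0.569)(-0.954)) = -1.5230/1.5428 = -0.9871.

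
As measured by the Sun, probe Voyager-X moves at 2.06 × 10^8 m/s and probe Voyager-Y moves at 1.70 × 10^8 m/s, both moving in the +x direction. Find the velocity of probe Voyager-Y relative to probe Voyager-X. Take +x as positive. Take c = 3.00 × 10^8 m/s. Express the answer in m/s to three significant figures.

β_A = 0.687, β_B = 0.567 (dividing each by c = 3.00 × 10^8 m/s).
Transform to A's frame with the inverse velocity-addition law: u' = (u − v)/(1 − uv/c²), taking u = β_B and v = β_A.
u' = (0.567 − 0.687) / (1 − (0.687)(0.567)) = -0.1200/0.6109 = -0.1964.
u' = -0.1964 × 3.00 × 10^8 m/s.

-5.89 × 10^7 m/s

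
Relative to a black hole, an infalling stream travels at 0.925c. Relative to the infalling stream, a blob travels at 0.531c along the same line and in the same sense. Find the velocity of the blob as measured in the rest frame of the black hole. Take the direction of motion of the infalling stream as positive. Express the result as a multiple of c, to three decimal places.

With v = 0.925 and u' = 0.531 (in units of c),
u = (u' + v)/(1 + u'v/c²):
u = (0.531 + 0.925) / (1 + 0.531·0.925) = 1.4560/1.4912 = 0.9764

0.976c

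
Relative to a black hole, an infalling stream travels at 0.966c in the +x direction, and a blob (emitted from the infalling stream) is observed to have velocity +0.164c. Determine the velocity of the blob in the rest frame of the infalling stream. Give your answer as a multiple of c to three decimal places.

-0.953c

Invert the composition law: u' = (u − v)/(1 − uv/c²).
u' = (0.164 − 0.966) / (1 − (0.164)(0.966)) = -0.8020/0.8416 = -0.9530.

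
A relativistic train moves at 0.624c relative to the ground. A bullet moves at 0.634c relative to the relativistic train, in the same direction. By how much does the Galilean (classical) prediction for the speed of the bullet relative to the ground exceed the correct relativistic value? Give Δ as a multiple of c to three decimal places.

Δ = 0.357c

Galilean: u_cl = 0.634 + 0.624 = 1.2580.
Relativistic: u_rel = (0.634 + 0.624) / (1 + 0.634·0.624) = 1.2580/1.3956 = 0.9014.
Δ = 1.2580 − 0.9014 = 0.3566.
(The classical prediction exceeds c; the relativistic result does not.)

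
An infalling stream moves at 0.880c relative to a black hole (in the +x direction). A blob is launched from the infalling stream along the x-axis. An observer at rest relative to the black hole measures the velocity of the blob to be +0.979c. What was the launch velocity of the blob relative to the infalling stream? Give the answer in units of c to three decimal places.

+0.715c

Invert the composition law: u' = (u − v)/(1 − uv/c²).
u' = (0.979 − 0.880) / (1 − (0.979)(0.880)) = 0.0990/0.1385 = 0.7149.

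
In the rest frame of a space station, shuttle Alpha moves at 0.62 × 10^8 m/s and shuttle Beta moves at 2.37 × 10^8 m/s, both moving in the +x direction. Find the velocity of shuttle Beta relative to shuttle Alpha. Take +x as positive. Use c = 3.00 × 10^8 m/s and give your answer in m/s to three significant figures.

β_A = 0.207, β_B = 0.790 (dividing each by c = 3.00 × 10^8 m/s).
Transform to A's frame with the inverse velocity-addition law: u' = (u − v)/(1 − uv/c²), taking u = β_B and v = β_A.
u' = (0.790 − 0.207) / (1 − (0.207)(0.790)) = 0.5833/0.8367 = 0.6972.
u' = 0.6972 × 3.00 × 10^8 m/s.

+2.09 × 10^8 m/s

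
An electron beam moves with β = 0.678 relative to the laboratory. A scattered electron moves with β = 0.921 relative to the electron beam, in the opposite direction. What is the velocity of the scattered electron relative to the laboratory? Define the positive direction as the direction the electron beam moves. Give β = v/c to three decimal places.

β = -0.647

With v = 0.678 and u' = -0.921 (in units of c),
u = (u' + v)/(1 + u'v/c²):
u = (-0.921 + 0.678) / (1 + (-0.921)·0.678) = -0.2430/0.3756 = -0.6470
(Galilean addition would give -0.243c.)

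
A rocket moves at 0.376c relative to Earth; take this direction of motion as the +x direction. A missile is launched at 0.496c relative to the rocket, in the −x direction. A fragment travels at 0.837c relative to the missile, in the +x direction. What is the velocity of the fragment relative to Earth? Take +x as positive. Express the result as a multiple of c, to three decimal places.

Apply u = (u' + v)/(1 + u'v/c²) successively, working outward toward Earth.
Start: velocity of the rocket relative to Earth = 0.3760c.
Compose with the missile (u' = -0.496 in the rocket frame): u_1 = (-0.496 + 0.376) / (1 + (-0.496)·0.376) = -0.1200/0.8135 = -0.1475.
Compose with the fragment (u' = 0.837 in the missile frame): u_2 = (0.837 + (-0.148)) / (1 + 0.837·(-0.148)) = 0.6895/0.8765 = 0.7866.

+0.787c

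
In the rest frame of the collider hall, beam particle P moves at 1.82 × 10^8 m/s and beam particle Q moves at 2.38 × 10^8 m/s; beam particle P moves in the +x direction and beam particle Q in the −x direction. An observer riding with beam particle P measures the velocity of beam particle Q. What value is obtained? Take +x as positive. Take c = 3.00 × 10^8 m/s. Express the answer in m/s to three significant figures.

β_A = 0.607, β_B = -0.793 (dividing each by c = 3.00 × 10^8 m/s).
Transform to A's frame with the inverse velocity-addition law: u' = (u − v)/(1 − uv/c²), taking u = β_B and v = β_A.
u' = (-0.793 − 0.607) / (1 − (0.607)(-0.793)) = -1.4000/1.4813 = -0.9451.
u' = -0.9451 × 3.00 × 10^8 m/s.

-2.84 × 10^8 m/s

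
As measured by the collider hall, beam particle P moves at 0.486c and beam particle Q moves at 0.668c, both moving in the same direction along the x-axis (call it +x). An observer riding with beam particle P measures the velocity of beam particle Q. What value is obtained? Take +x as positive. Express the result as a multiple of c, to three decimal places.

β_A = 0.486, β_B = 0.668.
Transform to A's frame with the inverse velocity-addition law: u' = (u − v)/(1 − uv/c²), taking u = β_B and v = β_A.
u' = (0.668 − 0.486) / (1 − (0.486)(0.668)) = 0.1820/0.6754 = 0.2695.

+0.269c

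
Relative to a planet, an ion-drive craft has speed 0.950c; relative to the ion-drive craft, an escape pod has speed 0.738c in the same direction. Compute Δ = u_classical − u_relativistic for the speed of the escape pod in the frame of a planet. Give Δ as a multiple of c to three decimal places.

Galilean: u_cl = 0.738 + 0.950 = 1.6880.
Relativistic: u_rel = (0.738 + 0.950) / (1 + 0.738·0.950) = 1.6880/1.7011 = 0.9923.
Δ = 1.6880 − 0.9923 = 0.6957.
(The classical prediction exceeds c; the relativistic result does not.)

Δ = 0.696c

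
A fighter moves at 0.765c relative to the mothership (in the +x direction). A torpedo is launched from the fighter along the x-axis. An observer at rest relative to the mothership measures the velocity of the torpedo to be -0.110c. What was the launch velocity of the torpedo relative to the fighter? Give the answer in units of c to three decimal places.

-0.807c

Invert the composition law: u' = (u − v)/(1 − uv/c²).
u' = (-0.110 − 0.765) / (1 − (-0.110)(0.765)) = -0.8750/1.0841 = -0.8071.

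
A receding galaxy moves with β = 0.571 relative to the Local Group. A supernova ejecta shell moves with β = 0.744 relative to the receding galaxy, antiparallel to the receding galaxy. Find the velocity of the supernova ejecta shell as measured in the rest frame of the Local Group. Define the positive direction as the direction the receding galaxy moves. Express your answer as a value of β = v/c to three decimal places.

With v = 0.571 and u' = -0.744 (in units of c),
u = (u' + v)/(1 + u'v/c²):
u = (-0.744 + 0.571) / (1 + (-0.744)·0.571) = -0.1730/0.5752 = -0.3008
(Galilean addition would give -0.173c.)

β = -0.301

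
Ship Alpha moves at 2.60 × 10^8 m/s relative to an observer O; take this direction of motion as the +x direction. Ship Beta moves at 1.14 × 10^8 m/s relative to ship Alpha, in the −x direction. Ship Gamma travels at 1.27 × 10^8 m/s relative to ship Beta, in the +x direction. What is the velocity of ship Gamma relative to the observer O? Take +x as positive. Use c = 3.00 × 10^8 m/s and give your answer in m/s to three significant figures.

+2.64 × 10^8 m/s

Apply u = (u' + v)/(1 + u'v/c²) successively, working outward toward the observer O.
(Dividing each given speed by c = 3.00 × 10^8 m/s to work in units of c.)
Start: velocity of ship Alpha relative to the observer O = 0.8667c.
Compose with ship Beta (u' = -0.380 in ship Alpha frame): u_1 = (-0.380 + 0.867) / (1 + (-0.380)·0.867) = 0.4867/0.6707 = 0.7256.
Compose with ship Gamma (u' = 0.423 in ship Beta frame): u_2 = (0.423 + 0.726) / (1 + 0.423·0.726) = 1.1490/1.3072 = 0.8790.
So u = 0.8790 × 3.00 × 10^8 m/s.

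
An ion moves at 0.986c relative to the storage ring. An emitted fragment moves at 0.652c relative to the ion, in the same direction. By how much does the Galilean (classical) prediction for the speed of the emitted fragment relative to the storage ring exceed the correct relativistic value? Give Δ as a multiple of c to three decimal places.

Δ = 0.641c

Galilean: u_cl = 0.652 + 0.986 = 1.6380.
Relativistic: u_rel = (0.652 + 0.986) / (1 + 0.652·0.986) = 1.6380/1.6429 = 0.9970.
Δ = 1.6380 − 0.9970 = 0.6410.
(The classical prediction exceeds c; the relativistic result does not.)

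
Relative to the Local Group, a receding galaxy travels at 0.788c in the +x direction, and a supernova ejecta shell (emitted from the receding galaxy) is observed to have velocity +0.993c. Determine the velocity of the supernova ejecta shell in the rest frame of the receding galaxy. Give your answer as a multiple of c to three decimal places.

+0.942c

Invert the composition law: u' = (u − v)/(1 − uv/c²).
u' = (0.993 − 0.788) / (1 − (0.993)(0.788)) = 0.2050/0.2175 = 0.9425.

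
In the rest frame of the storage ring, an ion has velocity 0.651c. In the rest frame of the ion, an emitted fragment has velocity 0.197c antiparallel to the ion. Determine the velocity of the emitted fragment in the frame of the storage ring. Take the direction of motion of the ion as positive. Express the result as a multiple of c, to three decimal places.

With v = 0.651 and u' = -0.197 (in units of c),
u = (u' + v)/(1 + u'v/c²):
u = (-0.197 + 0.651) / (1 + (-0.197)·0.651) = 0.4540/0.8718 = 0.5208

+0.521c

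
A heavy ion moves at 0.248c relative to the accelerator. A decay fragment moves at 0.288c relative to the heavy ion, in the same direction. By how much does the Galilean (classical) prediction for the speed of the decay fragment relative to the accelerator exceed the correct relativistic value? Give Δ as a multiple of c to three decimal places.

Galilean: u_cl = 0.288 + 0.248 = 0.5360.
Relativistic: u_rel = (0.288 + 0.248) / (1 + 0.288·0.248) = 0.5360/1.0714 = 0.5003.
Δ = 0.5360 − 0.5003 = 0.0357.

Δ = 0.036c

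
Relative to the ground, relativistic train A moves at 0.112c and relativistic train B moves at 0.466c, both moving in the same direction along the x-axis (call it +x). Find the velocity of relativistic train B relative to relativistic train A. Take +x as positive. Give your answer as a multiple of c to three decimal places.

β_A = 0.112, β_B = 0.466.
Transform to A's frame with the inverse velocity-addition law: u' = (u − v)/(1 − uv/c²), taking u = β_B and v = β_A.
u' = (0.466 − 0.112) / (1 − (0.112)(0.466)) = 0.3540/0.9478 = 0.3735.

+0.373c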